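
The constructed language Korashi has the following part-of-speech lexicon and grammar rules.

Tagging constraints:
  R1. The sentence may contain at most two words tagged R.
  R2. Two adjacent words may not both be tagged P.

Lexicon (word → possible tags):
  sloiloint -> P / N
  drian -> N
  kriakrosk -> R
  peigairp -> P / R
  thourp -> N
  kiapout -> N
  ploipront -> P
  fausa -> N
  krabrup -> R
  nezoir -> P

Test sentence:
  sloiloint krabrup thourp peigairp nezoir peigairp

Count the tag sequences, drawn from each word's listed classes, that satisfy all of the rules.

0

Candidates per position — 1:sloiloint {P,N}; 2:krabrup {R}; 3:thourp {N}; 4:peigairp {P,R}; 5:nezoir {P}; 6:peigairp {P,R}.
There are 8 candidate sequences in total.
Every candidate sequence violates at least one rule; no consistent tagging exists.
Count = 0.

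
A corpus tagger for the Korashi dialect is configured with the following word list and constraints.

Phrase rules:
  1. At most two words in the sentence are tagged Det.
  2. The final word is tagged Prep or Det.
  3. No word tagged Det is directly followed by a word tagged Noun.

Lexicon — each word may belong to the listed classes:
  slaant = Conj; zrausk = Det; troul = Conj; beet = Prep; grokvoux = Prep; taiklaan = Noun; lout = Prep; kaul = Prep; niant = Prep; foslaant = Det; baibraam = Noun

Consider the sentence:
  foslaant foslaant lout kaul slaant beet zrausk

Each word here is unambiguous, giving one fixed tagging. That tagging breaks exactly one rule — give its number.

1

Fixed tagging: Det Det Prep Prep Conj Prep Det.
Applying the rules: R1 fail, R2 pass, R3 pass.
Only rule 1 fails.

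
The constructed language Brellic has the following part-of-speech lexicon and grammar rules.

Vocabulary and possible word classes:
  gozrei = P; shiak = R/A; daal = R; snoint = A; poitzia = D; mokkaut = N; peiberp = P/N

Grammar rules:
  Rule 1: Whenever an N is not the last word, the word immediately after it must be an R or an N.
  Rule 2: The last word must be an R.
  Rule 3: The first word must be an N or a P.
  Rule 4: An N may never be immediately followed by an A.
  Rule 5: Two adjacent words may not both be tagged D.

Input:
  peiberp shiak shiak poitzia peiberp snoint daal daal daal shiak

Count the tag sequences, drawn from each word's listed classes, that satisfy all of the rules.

Candidates per position — 1:peiberp {P,N}; 2:shiak {R,A}; 3:shiak {R,A}; 4:poitzia {D}; 5:peiberp {P,N}; 6:snoint {A}; 7:daal {R}; 8:daal {R}; 9:daal {R}; 10:shiak {R,A}.
There are 32 candidate sequences in total.
Checking each against the rules leaves 6 sequences.
Count = 6.

6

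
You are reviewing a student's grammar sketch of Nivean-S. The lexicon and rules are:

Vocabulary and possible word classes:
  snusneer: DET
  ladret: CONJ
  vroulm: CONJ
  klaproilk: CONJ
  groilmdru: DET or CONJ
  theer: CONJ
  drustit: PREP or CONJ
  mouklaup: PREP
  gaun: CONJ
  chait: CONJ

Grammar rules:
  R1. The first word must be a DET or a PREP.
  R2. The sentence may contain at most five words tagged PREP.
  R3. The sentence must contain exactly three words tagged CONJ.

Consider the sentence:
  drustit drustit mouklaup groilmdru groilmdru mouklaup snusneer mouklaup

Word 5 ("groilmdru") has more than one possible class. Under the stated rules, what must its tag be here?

CONJ

Candidates per position — 1:drustit {PREP,CONJ}; 2:drustit {PREP,CONJ}; 3:mouklaup {PREP}; 4:groilmdru {DET,CONJ}; 5:groilmdru {DET,CONJ}; 6:mouklaup {PREP}; 7:snusneer {DET}; 8:mouklaup {PREP}.
Position 1: tagging it CONJ would leave rule 1 unsatisfiable, so it must be PREP.
Position 2: tagging it PREP would leave rule 3 unsatisfiable, so it must be CONJ.
Position 4: tagging it DET would leave rule 3 unsatisfiable, so it must be CONJ.
Position 5: tagging it DET would leave rule 3 unsatisfiable, so it must be CONJ.
That leaves exactly one tagging: PREP CONJ PREP CONJ CONJ PREP DET PREP.
Rule-by-rule: rule 1 satisfied; rule 2 satisfied; rule 3 satisfied.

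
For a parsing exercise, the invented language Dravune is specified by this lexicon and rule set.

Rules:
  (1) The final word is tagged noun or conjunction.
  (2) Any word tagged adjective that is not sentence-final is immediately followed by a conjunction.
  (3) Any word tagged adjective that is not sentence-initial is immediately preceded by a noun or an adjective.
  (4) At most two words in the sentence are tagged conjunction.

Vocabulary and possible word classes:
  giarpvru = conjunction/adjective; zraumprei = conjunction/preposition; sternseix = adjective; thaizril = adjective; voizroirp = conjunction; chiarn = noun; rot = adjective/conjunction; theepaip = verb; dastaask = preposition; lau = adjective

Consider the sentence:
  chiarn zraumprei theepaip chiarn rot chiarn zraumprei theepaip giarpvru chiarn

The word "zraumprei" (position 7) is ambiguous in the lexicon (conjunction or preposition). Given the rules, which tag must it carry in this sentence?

preposition

Candidates per position — 1:chiarn {noun}; 2:zraumprei {conjunction,preposition}; 3:theepaip {verb}; 4:chiarn {noun}; 5:rot {adjective,conjunction}; 6:chiarn {noun}; 7:zraumprei {conjunction,preposition}; 8:theepaip {verb}; 9:giarpvru {conjunction,adjective}; 10:chiarn {noun}.
Position 5: tagging it adjective would leave rule 2 unsatisfiable, so it must be conjunction.
Position 9: tagging it adjective would leave rule 2 unsatisfiable, so it must be conjunction.
Position 2: tagging it conjunction would leave rule 4 unsatisfiable, so it must be preposition.
Position 7: tagging it conjunction would leave rule 4 unsatisfiable, so it must be preposition.
The unique satisfying tagging is: noun preposition verb noun conjunction noun preposition verb conjunction noun.
Rule-by-rule: rule 1 satisfied; rule 2 satisfied; rule 3 satisfied; rule 4 satisfied.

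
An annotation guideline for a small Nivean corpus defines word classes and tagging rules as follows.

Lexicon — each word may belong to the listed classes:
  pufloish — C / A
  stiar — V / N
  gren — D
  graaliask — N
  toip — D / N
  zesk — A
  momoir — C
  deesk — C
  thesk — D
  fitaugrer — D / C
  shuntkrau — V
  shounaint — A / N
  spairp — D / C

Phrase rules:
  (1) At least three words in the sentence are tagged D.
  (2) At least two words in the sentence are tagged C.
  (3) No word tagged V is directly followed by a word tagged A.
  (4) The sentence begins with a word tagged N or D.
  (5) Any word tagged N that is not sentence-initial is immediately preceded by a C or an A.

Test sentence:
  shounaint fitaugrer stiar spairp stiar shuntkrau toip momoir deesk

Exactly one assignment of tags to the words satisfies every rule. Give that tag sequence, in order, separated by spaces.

N D V D V V D C C

Candidates per position — 1:shounaint {A,N}; 2:fitaugrer {D,C}; 3:stiar {V,N}; 4:spairp {D,C}; 5:stiar {V,N}; 6:shuntkrau {V}; 7:toip {D,N}; 8:momoir {C}; 9:deesk {C}.
Position 1: A is ruled out by rule 4; that leaves N.
Position 2: C is ruled out by rule 1; that leaves D.
Position 3: N is ruled out by rule 5; that leaves V.
Position 4: C is ruled out by rule 1; that leaves D.
Position 5: N is ruled out by rule 5; that leaves V.
Position 7: N is ruled out by rule 1; that leaves D.
So the tagging must be: N D V D V V D C C.
Verifying each rule — rule 1 holds; rule 2 holds; rule 3 holds; rule 4 holds; rule 5 holds.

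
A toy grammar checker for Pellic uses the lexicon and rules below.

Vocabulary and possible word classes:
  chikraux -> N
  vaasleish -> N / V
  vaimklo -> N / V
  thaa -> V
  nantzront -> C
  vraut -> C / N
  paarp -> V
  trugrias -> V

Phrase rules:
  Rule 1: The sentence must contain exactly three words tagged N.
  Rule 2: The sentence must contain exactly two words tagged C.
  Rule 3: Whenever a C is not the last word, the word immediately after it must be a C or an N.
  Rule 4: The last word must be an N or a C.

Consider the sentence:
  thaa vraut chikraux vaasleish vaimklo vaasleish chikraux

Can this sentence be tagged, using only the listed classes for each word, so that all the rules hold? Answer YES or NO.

NO

Candidates per position — 1:thaa {V}; 2:vraut {C,N}; 3:chikraux {N}; 4:vaasleish {N,V}; 5:vaimklo {N,V}; 6:vaasleish {N,V}; 7:chikraux {N}.
Rule 2 cannot be satisfied by any choice of tags from the lexicon.
So there is no consistent tagging.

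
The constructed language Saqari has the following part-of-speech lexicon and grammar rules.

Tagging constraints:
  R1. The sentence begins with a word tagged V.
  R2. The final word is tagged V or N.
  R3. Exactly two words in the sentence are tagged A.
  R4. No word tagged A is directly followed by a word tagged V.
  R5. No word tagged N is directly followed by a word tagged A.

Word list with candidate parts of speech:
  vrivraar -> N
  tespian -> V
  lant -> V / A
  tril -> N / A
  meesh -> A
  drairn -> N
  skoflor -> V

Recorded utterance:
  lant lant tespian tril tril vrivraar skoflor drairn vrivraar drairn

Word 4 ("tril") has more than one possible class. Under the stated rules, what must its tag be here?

A

Candidates per position — 1:lant {V,A}; 2:lant {V,A}; 3:tespian {V}; 4:tril {N,A}; 5:tril {N,A}; 6:vrivraar {N}; 7:skoflor {V}; 8:drairn {N}; 9:vrivraar {N}; 10:drairn {N}.
Position 1: A is ruled out by rule 1; that leaves V.
Position 2: A is ruled out by rule 4; that leaves V.
Position 4: N is ruled out by rule 3; that leaves A.
Position 5: N is ruled out by rule 3; that leaves A.
So the tagging must be: V V V A A N V N N N.
Rule-by-rule: rule 1 satisfied; rule 2 satisfied; rule 3 satisfied; rule 4 satisfied; rule 5 satisfied.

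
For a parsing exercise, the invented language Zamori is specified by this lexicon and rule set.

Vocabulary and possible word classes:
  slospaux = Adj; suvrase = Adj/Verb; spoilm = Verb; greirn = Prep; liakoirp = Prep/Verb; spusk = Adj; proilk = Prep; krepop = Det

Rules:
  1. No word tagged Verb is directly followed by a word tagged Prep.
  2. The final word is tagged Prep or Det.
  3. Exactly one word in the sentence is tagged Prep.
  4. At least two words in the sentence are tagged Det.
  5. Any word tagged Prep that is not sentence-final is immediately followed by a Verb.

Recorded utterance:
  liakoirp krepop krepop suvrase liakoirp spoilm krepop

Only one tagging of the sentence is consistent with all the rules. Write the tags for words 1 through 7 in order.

Verb Det Det Adj Prep Verb Det

Candidates per position — 1:liakoirp {Prep,Verb}; 2:krepop {Det}; 3:krepop {Det}; 4:suvrase {Adj,Verb}; 5:liakoirp {Prep,Verb}; 6:spoilm {Verb}; 7:krepop {Det}.
Word 1 cannot be Prep — rule 5 would then fail for every completion. It is Verb.
Word 5 cannot be Verb — rule 3 would then fail for every completion. It is Prep.
Word 4 cannot be Verb — rule 1 would then fail for every completion. It is Adj.
The only consistent sequence is: Verb Det Det Adj Prep Verb Det.
Checking: rule 1 ok; rule 2 ok; rule 3 ok; rule 4 ok; rule 5 ok.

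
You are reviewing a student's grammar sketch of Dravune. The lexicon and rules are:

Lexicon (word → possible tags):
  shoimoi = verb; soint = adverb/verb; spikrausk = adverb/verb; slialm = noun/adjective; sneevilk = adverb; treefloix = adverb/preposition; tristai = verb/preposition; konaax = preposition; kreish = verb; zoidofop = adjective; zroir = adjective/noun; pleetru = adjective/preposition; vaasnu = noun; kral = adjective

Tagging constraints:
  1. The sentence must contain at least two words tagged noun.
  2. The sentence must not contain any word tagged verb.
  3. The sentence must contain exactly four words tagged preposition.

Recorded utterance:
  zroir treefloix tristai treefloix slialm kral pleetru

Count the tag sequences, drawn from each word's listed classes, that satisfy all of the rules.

1

Candidates per position — 1:zroir {adjective,noun}; 2:treefloix {adverb,preposition}; 3:tristai {verb,preposition}; 4:treefloix {adverb,preposition}; 5:slialm {noun,adjective}; 6:kral {adjective}; 7:pleetru {adjective,preposition}.
There are 64 candidate sequences in total.
The sequences that satisfy every rule: noun preposition preposition preposition noun adjective preposition.
Count = 1.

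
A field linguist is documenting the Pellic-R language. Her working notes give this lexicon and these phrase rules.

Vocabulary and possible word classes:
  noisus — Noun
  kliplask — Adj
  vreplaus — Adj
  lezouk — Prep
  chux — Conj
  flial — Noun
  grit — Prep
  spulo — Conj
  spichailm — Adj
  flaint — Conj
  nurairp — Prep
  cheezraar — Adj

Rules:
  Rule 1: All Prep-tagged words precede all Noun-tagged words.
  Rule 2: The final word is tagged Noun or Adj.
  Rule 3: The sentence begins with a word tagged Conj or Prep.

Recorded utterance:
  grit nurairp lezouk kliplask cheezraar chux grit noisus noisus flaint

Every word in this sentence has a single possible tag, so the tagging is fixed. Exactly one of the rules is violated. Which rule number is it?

Fixed tagging: Prep Prep Prep Adj Adj Conj Prep Noun Noun Conj.
Checking each rule: R1 ✓, R2 ✗, R3 ✓.
Only rule 2 fails.

2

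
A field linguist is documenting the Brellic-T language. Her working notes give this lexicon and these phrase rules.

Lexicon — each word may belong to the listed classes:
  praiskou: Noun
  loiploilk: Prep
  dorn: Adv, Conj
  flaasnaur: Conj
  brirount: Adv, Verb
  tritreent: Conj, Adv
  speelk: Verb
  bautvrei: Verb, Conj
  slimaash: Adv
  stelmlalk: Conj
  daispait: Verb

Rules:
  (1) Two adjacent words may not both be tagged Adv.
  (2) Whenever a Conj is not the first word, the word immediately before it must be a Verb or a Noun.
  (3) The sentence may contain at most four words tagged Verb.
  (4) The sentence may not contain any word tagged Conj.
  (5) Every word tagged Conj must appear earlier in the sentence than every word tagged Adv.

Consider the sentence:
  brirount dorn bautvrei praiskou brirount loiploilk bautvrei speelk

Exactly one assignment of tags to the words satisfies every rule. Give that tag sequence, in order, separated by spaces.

Verb Adv Verb Noun Adv Prep Verb Verb

Candidates per position — 1:brirount {Adv,Verb}; 2:dorn {Adv,Conj}; 3:bautvrei {Verb,Conj}; 4:praiskou {Noun}; 5:brirount {Adv,Verb}; 6:loiploilk {Prep}; 7:bautvrei {Verb,Conj}; 8:speelk {Verb}.
At position 2, choosing Conj makes rule 4 impossible to satisfy; hence Adv.
At position 3, choosing Conj makes rule 2 impossible to satisfy; hence Verb.
At position 7, choosing Conj makes rule 2 impossible to satisfy; hence Verb.
At position 1, choosing Adv makes rule 1 impossible to satisfy; hence Verb.
At position 5, choosing Verb makes rule 3 impossible to satisfy; hence Adv.
The unique satisfying tagging is: Verb Adv Verb Noun Adv Prep Verb Verb.
Check: rule 1 holds; rule 2 holds; rule 3 holds; rule 4 holds; rule 5 holds.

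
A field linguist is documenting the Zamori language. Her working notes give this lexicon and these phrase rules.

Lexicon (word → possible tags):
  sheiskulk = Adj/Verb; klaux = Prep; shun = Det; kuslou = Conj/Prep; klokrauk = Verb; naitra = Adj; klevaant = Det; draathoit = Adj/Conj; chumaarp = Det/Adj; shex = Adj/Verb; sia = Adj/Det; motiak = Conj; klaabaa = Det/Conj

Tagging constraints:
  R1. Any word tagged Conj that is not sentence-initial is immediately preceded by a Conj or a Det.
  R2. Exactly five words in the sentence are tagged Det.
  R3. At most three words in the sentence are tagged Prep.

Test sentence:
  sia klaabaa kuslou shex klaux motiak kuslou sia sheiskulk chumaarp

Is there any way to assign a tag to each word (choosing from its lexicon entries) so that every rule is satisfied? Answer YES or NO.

Candidates per position — 1:sia {Adj,Det}; 2:klaabaa {Det,Conj}; 3:kuslou {Conj,Prep}; 4:shex {Adj,Verb}; 5:klaux {Prep}; 6:motiak {Conj}; 7:kuslou {Conj,Prep}; 8:sia {Adj,Det}; 9:sheiskulk {Adj,Verb}; 10:chumaarp {Det,Adj}.
Rule 1 cannot be satisfied by any choice of tags from the lexicon.
So there is no consistent tagging.

NO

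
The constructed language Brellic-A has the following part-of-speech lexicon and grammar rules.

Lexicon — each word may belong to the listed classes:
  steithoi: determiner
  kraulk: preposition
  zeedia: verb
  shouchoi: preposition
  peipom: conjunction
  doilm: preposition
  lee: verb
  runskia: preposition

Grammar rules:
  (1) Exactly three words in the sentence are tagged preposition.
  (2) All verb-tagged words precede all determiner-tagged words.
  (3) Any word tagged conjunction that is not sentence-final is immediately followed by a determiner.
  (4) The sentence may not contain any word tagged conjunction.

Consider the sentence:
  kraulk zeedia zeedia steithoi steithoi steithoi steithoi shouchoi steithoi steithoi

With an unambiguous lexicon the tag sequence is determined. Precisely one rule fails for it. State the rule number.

1

Fixed tagging: preposition verb verb determiner determiner determiner determiner preposition determiner determiner.
Checking each rule: R1 violated, R2 holds, R3 holds, R4 holds.
Only rule 1 fails.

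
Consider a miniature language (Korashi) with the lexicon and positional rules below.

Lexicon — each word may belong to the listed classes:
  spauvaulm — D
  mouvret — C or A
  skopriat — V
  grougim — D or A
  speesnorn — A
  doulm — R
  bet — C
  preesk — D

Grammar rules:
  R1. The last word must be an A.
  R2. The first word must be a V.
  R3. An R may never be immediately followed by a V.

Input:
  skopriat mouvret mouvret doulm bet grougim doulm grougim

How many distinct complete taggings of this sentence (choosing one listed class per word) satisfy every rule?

Candidates per position — 1:skopriat {V}; 2:mouvret {C,A}; 3:mouvret {C,A}; 4:doulm {R}; 5:bet {C}; 6:grougim {D,A}; 7:doulm {R}; 8:grougim {D,A}.
There are 16 candidate sequences in total.
Checking each against the rules leaves 8 sequences.
Count = 8.

8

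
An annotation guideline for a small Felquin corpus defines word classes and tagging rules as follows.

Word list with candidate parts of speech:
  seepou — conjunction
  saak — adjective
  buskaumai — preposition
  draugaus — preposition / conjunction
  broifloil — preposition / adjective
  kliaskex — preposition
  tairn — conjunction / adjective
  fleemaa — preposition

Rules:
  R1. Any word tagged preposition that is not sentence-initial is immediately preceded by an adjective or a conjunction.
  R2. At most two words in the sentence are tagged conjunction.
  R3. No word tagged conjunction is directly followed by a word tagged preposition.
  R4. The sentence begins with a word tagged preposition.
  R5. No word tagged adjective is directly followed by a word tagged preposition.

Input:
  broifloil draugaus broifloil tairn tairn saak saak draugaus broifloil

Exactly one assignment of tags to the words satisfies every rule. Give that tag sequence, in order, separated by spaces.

preposition conjunction adjective adjective adjective adjective adjective conjunction adjective

Candidates per position — 1:broifloil {preposition,adjective}; 2:draugaus {preposition,conjunction}; 3:broifloil {preposition,adjective}; 4:tairn {conjunction,adjective}; 5:tairn {conjunction,adjective}; 6:saak {adjective}; 7:saak {adjective}; 8:draugaus {preposition,conjunction}; 9:broifloil {preposition,adjective}.
Position 1: adjective is ruled out by rule 4; that leaves preposition.
Position 2: preposition is ruled out by rule 1; that leaves conjunction.
Position 3: preposition is ruled out by rule 3; that leaves adjective.
Position 8: preposition is ruled out by rule 5; that leaves conjunction.
Position 9: preposition is ruled out by rule 3; that leaves adjective.
Position 4: conjunction is ruled out by rule 2; that leaves adjective.
Position 5: conjunction is ruled out by rule 2; that leaves adjective.
So the tagging must be: preposition conjunction adjective adjective adjective adjective adjective conjunction adjective.
Verifying each rule — rule 1 ✓; rule 2 ✓; rule 3 ✓; rule 4 ✓; rule 5 ✓.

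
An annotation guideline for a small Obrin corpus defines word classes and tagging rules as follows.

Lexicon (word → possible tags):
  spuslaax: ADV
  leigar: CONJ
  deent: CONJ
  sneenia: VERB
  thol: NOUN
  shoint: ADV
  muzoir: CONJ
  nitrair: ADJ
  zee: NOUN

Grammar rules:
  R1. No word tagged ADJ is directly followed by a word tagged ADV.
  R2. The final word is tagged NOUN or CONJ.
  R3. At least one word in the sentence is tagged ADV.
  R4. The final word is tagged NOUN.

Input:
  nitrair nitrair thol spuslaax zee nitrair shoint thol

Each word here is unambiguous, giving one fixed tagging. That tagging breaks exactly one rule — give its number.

Fixed tagging: ADJ ADJ NOUN ADV NOUN ADJ ADV NOUN.
Applying the rules: R1 ✗, R2 ✓, R3 ✓, R4 ✓.
Only rule 1 fails.

1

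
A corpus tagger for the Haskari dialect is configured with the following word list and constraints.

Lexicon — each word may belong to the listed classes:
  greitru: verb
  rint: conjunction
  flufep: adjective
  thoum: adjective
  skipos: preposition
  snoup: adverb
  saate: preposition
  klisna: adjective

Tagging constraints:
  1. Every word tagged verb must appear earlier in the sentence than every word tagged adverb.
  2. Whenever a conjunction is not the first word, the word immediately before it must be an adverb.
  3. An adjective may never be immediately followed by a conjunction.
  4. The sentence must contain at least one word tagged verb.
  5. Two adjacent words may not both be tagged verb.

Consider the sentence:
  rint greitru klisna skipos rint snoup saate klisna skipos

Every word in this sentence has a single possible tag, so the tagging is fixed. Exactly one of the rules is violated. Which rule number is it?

2

Fixed tagging: conjunction verb adjective preposition conjunction adverb preposition adjective preposition.
Rule check: R1 pass, R2 fail, R3 pass, R4 pass, R5 pass.
Only rule 2 fails.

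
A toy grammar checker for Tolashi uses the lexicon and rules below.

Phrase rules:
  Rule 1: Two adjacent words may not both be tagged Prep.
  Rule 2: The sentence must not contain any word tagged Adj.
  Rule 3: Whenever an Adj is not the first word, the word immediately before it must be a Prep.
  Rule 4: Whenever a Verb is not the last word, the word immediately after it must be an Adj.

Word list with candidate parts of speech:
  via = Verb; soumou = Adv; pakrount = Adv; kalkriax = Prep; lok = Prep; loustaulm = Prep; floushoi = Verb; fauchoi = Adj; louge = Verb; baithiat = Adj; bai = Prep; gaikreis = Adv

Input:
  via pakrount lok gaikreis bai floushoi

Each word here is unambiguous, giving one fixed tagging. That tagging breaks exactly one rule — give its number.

Fixed tagging: Verb Adv Prep Adv Prep Verb.
Checking each rule: R1 pass, R2 pass, R3 pass, R4 fail.
Only rule 4 fails.

4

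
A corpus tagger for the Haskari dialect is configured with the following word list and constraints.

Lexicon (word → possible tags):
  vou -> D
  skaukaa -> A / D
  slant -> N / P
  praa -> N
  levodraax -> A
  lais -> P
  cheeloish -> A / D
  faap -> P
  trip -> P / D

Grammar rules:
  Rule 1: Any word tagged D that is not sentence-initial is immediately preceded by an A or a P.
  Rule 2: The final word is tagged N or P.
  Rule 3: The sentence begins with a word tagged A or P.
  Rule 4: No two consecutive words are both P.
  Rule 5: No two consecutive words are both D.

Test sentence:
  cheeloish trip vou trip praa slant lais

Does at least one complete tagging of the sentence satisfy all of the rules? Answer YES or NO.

Candidates per position — 1:cheeloish {A,D}; 2:trip {P,D}; 3:vou {D}; 4:trip {P,D}; 5:praa {N}; 6:slant {N,P}; 7:lais {P}.
One satisfying assignment: A P D P N N P.
Checking: rule 1 ok; rule 2 ok; rule 3 ok; rule 4 ok; rule 5 ok.

YES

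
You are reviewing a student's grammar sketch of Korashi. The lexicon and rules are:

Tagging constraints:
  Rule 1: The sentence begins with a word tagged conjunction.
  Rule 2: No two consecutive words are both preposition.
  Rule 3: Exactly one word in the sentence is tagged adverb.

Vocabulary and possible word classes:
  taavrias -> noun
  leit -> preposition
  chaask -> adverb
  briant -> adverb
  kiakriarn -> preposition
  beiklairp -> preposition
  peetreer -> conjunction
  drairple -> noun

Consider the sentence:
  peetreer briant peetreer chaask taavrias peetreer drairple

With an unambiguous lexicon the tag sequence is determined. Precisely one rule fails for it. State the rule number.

Fixed tagging: conjunction adverb conjunction adverb noun conjunction noun.
Rule check: R1 pass, R2 pass, R3 fail.
Only rule 3 fails.

3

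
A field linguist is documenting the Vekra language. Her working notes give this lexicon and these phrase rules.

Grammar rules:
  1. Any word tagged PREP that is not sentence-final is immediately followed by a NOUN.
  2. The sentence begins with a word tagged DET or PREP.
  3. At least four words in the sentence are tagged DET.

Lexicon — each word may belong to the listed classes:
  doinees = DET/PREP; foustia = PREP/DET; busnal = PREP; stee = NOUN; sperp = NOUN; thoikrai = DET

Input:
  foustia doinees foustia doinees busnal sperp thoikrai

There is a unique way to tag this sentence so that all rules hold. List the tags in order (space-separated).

Candidates per position — 1:foustia {PREP,DET}; 2:doinees {DET,PREP}; 3:foustia {PREP,DET}; 4:doinees {DET,PREP}; 5:busnal {PREP}; 6:sperp {NOUN}; 7:thoikrai {DET}.
If word 1 were PREP, no tagging could satisfy rule 1; so word 1 is DET.
If word 2 were PREP, no tagging could satisfy rule 1; so word 2 is DET.
If word 3 were PREP, no tagging could satisfy rule 1; so word 3 is DET.
If word 4 were PREP, no tagging could satisfy rule 1; so word 4 is DET.
That leaves exactly one tagging: DET DET DET DET PREP NOUN DET.
Checking: rule 1 satisfied; rule 2 satisfied; rule 3 satisfied.

DET DET DET DET PREP NOUN DET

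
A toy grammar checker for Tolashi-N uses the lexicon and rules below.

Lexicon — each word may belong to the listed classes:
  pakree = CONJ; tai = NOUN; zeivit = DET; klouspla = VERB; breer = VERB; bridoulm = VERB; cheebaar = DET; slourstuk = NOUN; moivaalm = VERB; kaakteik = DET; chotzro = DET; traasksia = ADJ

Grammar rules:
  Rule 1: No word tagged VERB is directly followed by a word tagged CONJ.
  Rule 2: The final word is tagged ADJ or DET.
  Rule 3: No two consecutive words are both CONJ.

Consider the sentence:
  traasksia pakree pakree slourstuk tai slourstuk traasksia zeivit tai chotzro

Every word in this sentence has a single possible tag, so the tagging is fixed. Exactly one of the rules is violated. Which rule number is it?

3

Fixed tagging: ADJ CONJ CONJ NOUN NOUN NOUN ADJ DET NOUN DET.
Rule check: R1 ok, R2 ok, R3 fails.
Only rule 3 fails.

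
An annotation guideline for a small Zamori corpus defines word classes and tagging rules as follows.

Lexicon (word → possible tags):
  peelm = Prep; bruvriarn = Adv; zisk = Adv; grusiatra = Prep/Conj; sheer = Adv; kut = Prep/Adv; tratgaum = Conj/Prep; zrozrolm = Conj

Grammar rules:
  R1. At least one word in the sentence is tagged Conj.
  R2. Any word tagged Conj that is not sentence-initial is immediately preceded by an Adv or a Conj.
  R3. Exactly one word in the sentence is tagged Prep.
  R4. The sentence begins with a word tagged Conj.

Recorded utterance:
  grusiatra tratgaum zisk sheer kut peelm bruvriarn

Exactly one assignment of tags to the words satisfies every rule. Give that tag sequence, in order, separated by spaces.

Candidates per position — 1:grusiatra {Prep,Conj}; 2:tratgaum {Conj,Prep}; 3:zisk {Adv}; 4:sheer {Adv}; 5:kut {Prep,Adv}; 6:peelm {Prep}; 7:bruvriarn {Adv}.
Word 1 cannot be Prep — rule 3 would then fail for every completion. It is Conj.
Word 2 cannot be Prep — rule 3 would then fail for every completion. It is Conj.
Word 5 cannot be Prep — rule 3 would then fail for every completion. It is Adv.
So the tagging must be: Conj Conj Adv Adv Adv Prep Adv.
Checking: rule 1 ok; rule 2 ok; rule 3 ok; rule 4 ok.

Conj Conj Adv Adv Adv Prep Adv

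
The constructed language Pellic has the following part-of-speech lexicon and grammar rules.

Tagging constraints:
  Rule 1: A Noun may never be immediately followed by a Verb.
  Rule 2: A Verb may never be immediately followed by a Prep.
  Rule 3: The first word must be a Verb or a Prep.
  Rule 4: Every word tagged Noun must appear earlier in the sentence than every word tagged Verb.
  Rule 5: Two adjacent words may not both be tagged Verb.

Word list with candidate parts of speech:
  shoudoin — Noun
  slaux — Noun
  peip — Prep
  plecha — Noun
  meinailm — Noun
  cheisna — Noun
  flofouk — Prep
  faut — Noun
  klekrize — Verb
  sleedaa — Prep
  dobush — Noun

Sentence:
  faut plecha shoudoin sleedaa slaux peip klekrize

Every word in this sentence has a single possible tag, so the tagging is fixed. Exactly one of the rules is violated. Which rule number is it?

3

Fixed tagging: Noun Noun Noun Prep Noun Prep Verb.
Checking each rule: R1 holds, R2 holds, R3 violated, R4 holds, R5 holds.
Only rule 3 fails.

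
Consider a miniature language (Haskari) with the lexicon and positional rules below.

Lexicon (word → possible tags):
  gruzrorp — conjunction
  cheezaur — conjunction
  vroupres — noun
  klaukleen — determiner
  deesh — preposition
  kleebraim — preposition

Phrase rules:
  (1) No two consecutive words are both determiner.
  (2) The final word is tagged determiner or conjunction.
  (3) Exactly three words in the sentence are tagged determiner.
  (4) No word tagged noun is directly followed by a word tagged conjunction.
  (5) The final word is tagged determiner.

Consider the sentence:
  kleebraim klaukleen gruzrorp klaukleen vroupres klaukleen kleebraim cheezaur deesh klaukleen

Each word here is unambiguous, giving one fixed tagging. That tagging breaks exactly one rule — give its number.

3

Fixed tagging: preposition determiner conjunction determiner noun determiner preposition conjunction preposition determiner.
Rule check: R1 pass, R2 pass, R3 fail, R4 pass, R5 pass.
Only rule 3 fails.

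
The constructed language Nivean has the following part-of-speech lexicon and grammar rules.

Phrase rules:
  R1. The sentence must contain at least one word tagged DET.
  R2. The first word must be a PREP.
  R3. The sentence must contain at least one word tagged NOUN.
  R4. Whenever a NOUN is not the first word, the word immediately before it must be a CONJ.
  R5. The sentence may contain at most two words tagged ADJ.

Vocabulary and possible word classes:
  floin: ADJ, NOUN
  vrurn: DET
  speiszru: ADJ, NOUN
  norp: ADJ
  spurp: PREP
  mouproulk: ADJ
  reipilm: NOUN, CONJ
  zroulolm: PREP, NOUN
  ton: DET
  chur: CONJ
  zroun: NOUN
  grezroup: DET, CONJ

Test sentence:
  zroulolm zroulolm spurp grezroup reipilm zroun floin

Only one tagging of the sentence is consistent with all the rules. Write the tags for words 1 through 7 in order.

Candidates per position — 1:zroulolm {PREP,NOUN}; 2:zroulolm {PREP,NOUN}; 3:spurp {PREP}; 4:grezroup {DET,CONJ}; 5:reipilm {NOUN,CONJ}; 6:zroun {NOUN}; 7:floin {ADJ,NOUN}.
Position 1: tagging it NOUN would leave rule 2 unsatisfiable, so it must be PREP.
Position 2: tagging it NOUN would leave rule 4 unsatisfiable, so it must be PREP.
Position 4: tagging it CONJ would leave rule 1 unsatisfiable, so it must be DET.
Position 5: tagging it NOUN would leave rule 4 unsatisfiable, so it must be CONJ.
Position 7: tagging it NOUN would leave rule 4 unsatisfiable, so it must be ADJ.
The unique satisfying tagging is: PREP PREP PREP DET CONJ NOUN ADJ.
Verifying each rule — rule 1 ok; rule 2 ok; rule 3 ok; rule 4 ok; rule 5 ok.

PREP PREP PREP DET CONJ NOUN ADJ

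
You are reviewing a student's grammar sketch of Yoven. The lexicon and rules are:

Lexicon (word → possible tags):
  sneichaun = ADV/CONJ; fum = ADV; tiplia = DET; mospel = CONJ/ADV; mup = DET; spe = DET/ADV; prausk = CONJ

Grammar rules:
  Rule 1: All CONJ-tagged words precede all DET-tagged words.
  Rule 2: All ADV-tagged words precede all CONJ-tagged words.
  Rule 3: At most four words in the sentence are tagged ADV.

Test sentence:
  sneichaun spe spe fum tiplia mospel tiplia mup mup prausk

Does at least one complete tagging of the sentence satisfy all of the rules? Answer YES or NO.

Candidates per position — 1:sneichaun {ADV,CONJ}; 2:spe {DET,ADV}; 3:spe {DET,ADV}; 4:fum {ADV}; 5:tiplia {DET}; 6:mospel {CONJ,ADV}; 7:tiplia {DET}; 8:mup {DET}; 9:mup {DET}; 10:prausk {CONJ}.
Rule 1 cannot be satisfied by any choice of tags from the lexicon.
So there is no consistent tagging.

NO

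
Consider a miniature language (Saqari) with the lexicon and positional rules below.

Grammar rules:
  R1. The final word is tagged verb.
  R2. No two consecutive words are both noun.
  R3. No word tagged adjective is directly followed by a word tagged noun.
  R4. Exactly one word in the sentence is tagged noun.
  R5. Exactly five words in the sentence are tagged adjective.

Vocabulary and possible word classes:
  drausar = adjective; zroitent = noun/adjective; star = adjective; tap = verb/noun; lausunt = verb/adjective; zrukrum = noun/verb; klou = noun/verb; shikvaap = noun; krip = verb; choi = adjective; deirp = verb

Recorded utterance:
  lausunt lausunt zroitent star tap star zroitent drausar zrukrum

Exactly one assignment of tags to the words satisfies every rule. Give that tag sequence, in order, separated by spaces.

adjective verb noun adjective verb adjective adjective adjective verb

Candidates per position — 1:lausunt {verb,adjective}; 2:lausunt {verb,adjective}; 3:zroitent {noun,adjective}; 4:star {adjective}; 5:tap {verb,noun}; 6:star {adjective}; 7:zroitent {noun,adjective}; 8:drausar {adjective}; 9:zrukrum {noun,verb}.
Word 5 cannot be noun — rule 3 would then fail for every completion. It is verb.
Word 7 cannot be noun — rule 3 would then fail for every completion. It is adjective.
Word 9 cannot be noun — rule 1 would then fail for every completion. It is verb.
Word 3 cannot be adjective — rule 4 would then fail for every completion. It is noun.
Word 2 cannot be adjective — rule 3 would then fail for every completion. It is verb.
Word 1 cannot be verb — rule 5 would then fail for every completion. It is adjective.
That leaves exactly one tagging: adjective verb noun adjective verb adjective adjective adjective verb.
Verifying each rule — rule 1 satisfied; rule 2 satisfied; rule 3 satisfied; rule 4 satisfied; rule 5 satisfied.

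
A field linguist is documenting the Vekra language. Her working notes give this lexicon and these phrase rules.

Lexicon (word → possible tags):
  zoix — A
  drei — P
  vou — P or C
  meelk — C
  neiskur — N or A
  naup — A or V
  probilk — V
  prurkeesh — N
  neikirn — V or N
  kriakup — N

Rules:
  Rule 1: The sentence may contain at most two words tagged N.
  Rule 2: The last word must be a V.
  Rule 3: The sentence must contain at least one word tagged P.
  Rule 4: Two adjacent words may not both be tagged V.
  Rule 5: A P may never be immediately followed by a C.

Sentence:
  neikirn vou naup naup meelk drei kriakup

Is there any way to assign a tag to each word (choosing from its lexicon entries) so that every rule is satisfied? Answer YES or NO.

NO

Candidates per position — 1:neikirn {V,N}; 2:vou {P,C}; 3:naup {A,V}; 4:naup {A,V}; 5:meelk {C}; 6:drei {P}; 7:kriakup {N}.
Rule 2 cannot be satisfied by any choice of tags from the lexicon.
So there is no consistent tagging.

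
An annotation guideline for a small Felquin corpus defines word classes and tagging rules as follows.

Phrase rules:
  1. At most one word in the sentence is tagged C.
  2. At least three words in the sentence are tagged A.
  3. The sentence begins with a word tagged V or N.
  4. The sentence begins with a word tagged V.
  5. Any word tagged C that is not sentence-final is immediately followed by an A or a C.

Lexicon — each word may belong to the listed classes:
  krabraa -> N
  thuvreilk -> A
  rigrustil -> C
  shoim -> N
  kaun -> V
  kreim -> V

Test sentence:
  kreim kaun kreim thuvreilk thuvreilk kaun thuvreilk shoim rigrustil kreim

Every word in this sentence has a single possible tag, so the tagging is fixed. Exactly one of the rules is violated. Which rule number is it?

5

Fixed tagging: V V V A A V A N C V.
Applying the rules: R1 holds, R2 holds, R3 holds, R4 holds, R5 violated.
Only rule 5 fails.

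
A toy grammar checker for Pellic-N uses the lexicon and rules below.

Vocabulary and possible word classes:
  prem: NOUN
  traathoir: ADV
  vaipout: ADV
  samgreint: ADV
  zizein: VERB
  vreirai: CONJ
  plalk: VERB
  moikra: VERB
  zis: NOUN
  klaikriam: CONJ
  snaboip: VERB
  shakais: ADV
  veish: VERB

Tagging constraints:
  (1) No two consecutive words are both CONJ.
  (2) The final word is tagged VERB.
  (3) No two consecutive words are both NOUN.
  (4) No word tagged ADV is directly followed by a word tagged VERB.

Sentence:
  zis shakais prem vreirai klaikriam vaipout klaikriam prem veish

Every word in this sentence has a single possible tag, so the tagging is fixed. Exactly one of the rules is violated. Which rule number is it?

Fixed tagging: NOUN ADV NOUN CONJ CONJ ADV CONJ NOUN VERB.
Applying the rules: R1 violated, R2 holds, R3 holds, R4 holds.
Only rule 1 fails.

1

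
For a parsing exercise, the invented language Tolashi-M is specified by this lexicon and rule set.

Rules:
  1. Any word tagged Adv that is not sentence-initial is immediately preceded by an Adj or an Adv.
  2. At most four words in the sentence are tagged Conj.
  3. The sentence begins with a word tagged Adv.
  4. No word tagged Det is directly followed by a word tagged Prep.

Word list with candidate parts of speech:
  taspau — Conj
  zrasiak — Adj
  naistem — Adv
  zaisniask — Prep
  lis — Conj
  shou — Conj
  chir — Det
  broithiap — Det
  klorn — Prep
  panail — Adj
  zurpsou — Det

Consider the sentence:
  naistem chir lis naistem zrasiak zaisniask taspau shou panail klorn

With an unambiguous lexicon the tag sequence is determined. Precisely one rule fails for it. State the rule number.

Fixed tagging: Adv Det Conj Adv Adj Prep Conj Conj Adj Prep.
Rule check: R1 ✗, R2 ✓, R3 ✓, R4 ✓.
Only rule 1 fails.

1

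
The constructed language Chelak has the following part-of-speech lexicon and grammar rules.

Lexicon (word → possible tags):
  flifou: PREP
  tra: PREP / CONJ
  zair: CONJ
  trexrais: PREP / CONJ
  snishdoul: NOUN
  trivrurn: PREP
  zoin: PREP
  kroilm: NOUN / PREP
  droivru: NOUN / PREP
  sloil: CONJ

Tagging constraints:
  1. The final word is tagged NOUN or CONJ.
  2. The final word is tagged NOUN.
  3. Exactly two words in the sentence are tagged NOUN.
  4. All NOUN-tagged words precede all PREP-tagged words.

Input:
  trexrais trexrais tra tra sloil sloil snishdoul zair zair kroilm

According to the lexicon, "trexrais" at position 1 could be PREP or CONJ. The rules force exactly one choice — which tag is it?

CONJ

Candidates per position — 1:trexrais {PREP,CONJ}; 2:trexrais {PREP,CONJ}; 3:tra {PREP,CONJ}; 4:tra {PREP,CONJ}; 5:sloil {CONJ}; 6:sloil {CONJ}; 7:snishdoul {NOUN}; 8:zair {CONJ}; 9:zair {CONJ}; 10:kroilm {NOUN,PREP}.
Position 1: tagging it PREP would leave rule 4 unsatisfiable, so it must be CONJ.
Position 2: tagging it PREP would leave rule 4 unsatisfiable, so it must be CONJ.
Position 3: tagging it PREP would leave rule 4 unsatisfiable, so it must be CONJ.
Position 4: tagging it PREP would leave rule 4 unsatisfiable, so it must be CONJ.
Position 10: tagging it PREP would leave rule 1 unsatisfiable, so it must be NOUN.
The unique satisfying tagging is: CONJ CONJ CONJ CONJ CONJ CONJ NOUN CONJ CONJ NOUN.
Verifying each rule — rule 1 ✓; rule 2 ✓; rule 3 ✓; rule 4 ✓.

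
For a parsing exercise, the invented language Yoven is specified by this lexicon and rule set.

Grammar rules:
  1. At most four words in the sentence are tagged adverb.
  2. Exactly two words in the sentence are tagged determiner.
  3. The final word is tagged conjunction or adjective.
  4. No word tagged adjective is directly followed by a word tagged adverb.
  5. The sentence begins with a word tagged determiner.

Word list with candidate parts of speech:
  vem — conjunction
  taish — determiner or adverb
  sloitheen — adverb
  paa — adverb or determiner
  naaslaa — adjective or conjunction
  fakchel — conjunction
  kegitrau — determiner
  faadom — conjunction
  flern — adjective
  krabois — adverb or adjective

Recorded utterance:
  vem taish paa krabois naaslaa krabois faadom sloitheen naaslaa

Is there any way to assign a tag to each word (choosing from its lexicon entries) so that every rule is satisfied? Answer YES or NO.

Candidates per position — 1:vem {conjunction}; 2:taish {determiner,adverb}; 3:paa {adverb,determiner}; 4:krabois {adverb,adjective}; 5:naaslaa {adjective,conjunction}; 6:krabois {adverb,adjective}; 7:faadom {conjunction}; 8:sloitheen {adverb}; 9:naaslaa {adjective,conjunction}.
Rule 5 cannot be satisfied by any choice of tags from the lexicon.
So there is no consistent tagging.

NO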